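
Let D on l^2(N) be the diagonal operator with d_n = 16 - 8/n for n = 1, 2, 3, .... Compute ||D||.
||D|| = 16

For a diagonal operator on l^2 with entries d_n, ||D|| = sup_n |d_n|. Here d_1 = 8, d_2 = 12, ..., and d_n = 16 - 8/n increases monotonically toward 16. All terms lie in [8, 16), so |d_n| = d_n and the supremum is the limit 16, which is not attained by any individual d_n. Hence ||D|| = 16.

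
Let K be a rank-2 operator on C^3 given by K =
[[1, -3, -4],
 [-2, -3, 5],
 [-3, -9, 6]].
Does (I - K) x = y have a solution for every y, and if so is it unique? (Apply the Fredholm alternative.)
(I - K) is invertible (det(I - K) = 9 ≠ 0), so for every y in C^3 the equation (I - K) x = y has a unique solution.

K has rank 2 and factors as K = U V^T = u1 v1^T + u2 v2^T with u1 = (-1, -1, -3), v1 = (0, 3, 1), u2 = (-1, 2, 3), v2 = (-1, 0, 3) (multiplying out reproduces the displayed K). The nonzero eigenvalues of U V^T coincide with those of the 2 x 2 matrix G = V^T U = [[v1·u1, v1·u2], [v2·u1, v2·u2]] = [[-6, 9], [-8, 10]], and by the Sylvester determinant identity det(I_3 - U V^T) = det(I_2 - V^T U) = det([[7, -9], [8, -9]]) = (7)(-9) - (-9)(8) = 9. (Direct check: I - K =
[[0, 3, 4],
 [2, 4, -5],
 [3, 9, -5]]
has determinant 9.) The finite-dimensional Fredholm alternative says: either (I - K) is invertible, or ker(I - K) ≠ {0} and then range(I - K) = ker((I - K)^*)^⊥, with dim ker(I - K) = dim ker((I - K)^*). Since det(I - K) ≠ 0, 1 is not an eigenvalue of K and ker(I - K) = {0}, so we are in the first case: for every y there is a unique x = (I - K)^(-1) y. (Explicitly, by the Woodbury identity, (I - U V^T)^(-1) = I + U (I_2 - G)^(-1) V^T.)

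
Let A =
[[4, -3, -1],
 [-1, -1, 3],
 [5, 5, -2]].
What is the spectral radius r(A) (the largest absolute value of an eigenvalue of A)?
r(A) ≈ 5.7509

The eigenvalues of A are the roots of its characteristic polynomial. With M = A (coefficients from the trace, the sum of principal 2x2 minors, and det A):
  p(λ) = det(λ I - M) = λ^3 - λ^2 - 23λ + 91.
No integer candidate from the rational root theorem (±divisors of 91) is a root, so the roots are irrational. The cubic discriminant is Δ = -136352 < 0, so there is one real root and a complex-conjugate pair. p(-6) = -23 and p(-5) = 56 have opposite signs, so a root lies in (-6, -5); Newton's method refines it to λ ≈ -5.7509. Dividing out (λ - (-5.7509)) leaves approximately λ^2 - 6.7509λ + 15.8236. For λ^2 - 6.7509λ + 15.8236 the discriminant is -17.72. It is negative, so the remaining roots are the complex-conjugate pair λ ≈ 3.3754 ± 2.1048i. Their product equals the constant term, so |λ|^2 ≈ 15.8236 and |λ| ≈ 3.9779.
Thus the eigenvalues (to 4 decimals) are -5.7509 (modulus 5.7509); 3.3754 ± 2.1048i (modulus 3.9779). The spectral radius is the largest modulus: r(A) ≈ 5.7509. (Cross-check: r(A) ≤ ||A||_2 ≈ 7.8155; equality holds whenever A is normal, though it can also hold for some non-normal A.)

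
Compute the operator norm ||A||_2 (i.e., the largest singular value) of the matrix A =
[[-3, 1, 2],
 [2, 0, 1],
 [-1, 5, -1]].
||A||_2 ≈ 5.4843 (= sqrt(largest eigenvalue of A^T A))

||A||_2 = sigma_max(A) = sqrt(lambda_max(A^T A)). Form the symmetric matrix M = A^T A =
[[14, -8, -3],
 [-8, 26, -3],
 [-3, -3, 6]].
Its characteristic polynomial (trace, sum of principal 2x2 minors, determinant of M give the coefficients) is
  p(λ) = det(λ I - M) = λ^3 - 46λ^2 + 522λ - 1296.
No integer candidate from the rational root theorem (±divisors of 1296) is a root, so the roots are irrational. The cubic discriminant is Δ = 17842032 > 0, so there are three distinct real roots. p(3) = -117 and p(4) = 120 have opposite signs, so a root lies in (3, 4); Newton's method refines it to λ ≈ 3.4565. p(12) = 72 and p(13) = -87 have opposite signs, so a root lies in (12, 13); Newton's method refines it to λ ≈ 12.4662. p(30) = -36 and p(31) = 471 have opposite signs, so a root lies in (30, 31); Newton's method refines it to λ ≈ 30.0774. Check (Vieta): the three roots sum to 46, matching tr M = 46.
So the eigenvalues of A^T A are ≈ 3.4565, 12.4662, 30.0774 (all ≥ 0, as they must be for A^T A). The largest is λ_max ≈ 30.0774, hence ||A||_2 = sqrt(λ_max) ≈ 5.4843.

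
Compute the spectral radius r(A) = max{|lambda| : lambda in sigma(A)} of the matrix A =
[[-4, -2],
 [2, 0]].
r(A) = 2

The eigenvalues of A are the roots of its characteristic polynomial. With M = A (coefficients from the trace and determinant):
  p(λ) = det(λ I - M) = λ^2 + 4λ + 4.
For λ^2 + 4λ + 4 the discriminant is 0. It is a perfect square (0^2), so the roots are rational: λ = (-4 ± 0)/2 = -2, -2.
Thus the eigenvalues (to 4 decimals) are -2 (modulus 2). The spectral radius is the largest modulus: r(A) = 2. (Cross-check: r(A) ≤ ||A||_2 ≈ 4.8284; equality holds whenever A is normal, though it can also hold for some non-normal A.)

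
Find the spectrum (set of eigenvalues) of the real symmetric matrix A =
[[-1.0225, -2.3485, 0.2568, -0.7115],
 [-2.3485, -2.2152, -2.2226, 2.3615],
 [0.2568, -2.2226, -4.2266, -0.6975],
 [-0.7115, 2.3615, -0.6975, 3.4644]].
sigma(A) ≈ {-6, -3, 0, 5}

A is real symmetric, so its spectrum consists of real eigenvalues. Expanding the characteristic polynomial of the displayed matrix gives
  det(λ I - A) = p(λ) = λ^4 + (4)λ^3 + (-27)λ^2 + (-90)λ + (0.0038).
Solving p(λ) = 0 yields eigenvalues ≈ -6, -3, 0, 5. (A is shown rounded to 4 decimals, so these recover the underlying integer eigenvalues to within that precision.)
Verification: the trace of A = -4 equals the sum of eigenvalues -4, and det(A) ≈ 0.0038 matches the eigenvalue product 0.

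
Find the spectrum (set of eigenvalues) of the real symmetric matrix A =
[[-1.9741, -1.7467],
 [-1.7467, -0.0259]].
sigma(A) ≈ {-3, 1}

A is real symmetric, so its spectrum consists of real eigenvalues. Expanding the characteristic polynomial of the displayed matrix gives
  det(λ I - A) = p(λ) = λ^2 + (2)λ + (-3).
Solving p(λ) = 0 yields eigenvalues ≈ -3, 1. (A is shown rounded to 4 decimals, so these recover the underlying integer eigenvalues to within that precision.)
Verification: the trace of A = -2 equals the sum of eigenvalues -2, and det(A) ≈ -2.9998 matches the eigenvalue product -3.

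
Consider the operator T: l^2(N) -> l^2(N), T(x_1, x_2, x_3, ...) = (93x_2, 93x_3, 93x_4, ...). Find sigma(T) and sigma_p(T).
sigma(T) = closed disk {z in C : |z| ≤ 93}; sigma_p(T) = open disk {z in C : |z| < 93}

Note T = 93·V where V is the unit left shift (V x)_k = x_{k+1}; so sigma(T) = 93·sigma(V) and ||T|| = 93||V||. ||T x||^2 = 8649sum_{k≥2} |x_k|^2 ≤ 8649||x||^2, with equality on {x : x_1 = 0}, so ||T|| = 93. For any lambda with |lambda| < 93, set r = lambda/93 (|r| < 1); the vector x = (1, r, r^2, ...) is in l^2 and satisfies T x = 93(r, r^2, ...) = lambda x, so lambda is an eigenvalue. On the boundary |lambda| = 93 the geometric series diverges, so no l^2 eigenvector exists, but these lambda lie in the approximate point spectrum. Hence sigma(T) is the closed disk of radius 93 and sigma_p(T) is the open disk.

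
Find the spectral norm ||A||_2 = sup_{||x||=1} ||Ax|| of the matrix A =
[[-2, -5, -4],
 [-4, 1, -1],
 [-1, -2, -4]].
||A||_2 ≈ 8.0768 (= sqrt(largest eigenvalue of A^T A))

||A||_2 = sigma_max(A) = sqrt(lambda_max(A^T A)). Form the symmetric matrix M = A^T A =
[[21, 8, 16],
 [8, 30, 27],
 [16, 27, 33]].
Its characteristic polynomial (trace, sum of principal 2x2 minors, determinant of M give the coefficients) is
  p(λ) = det(λ I - M) = λ^3 - 84λ^2 + 1264λ - 2601.
No integer candidate from the rational root theorem (±divisors of 2601) is a root, so the roots are irrational. The cubic discriminant is Δ = 1817187125 > 0, so there are three distinct real roots. p(2) = -401 and p(3) = 462 have opposite signs, so a root lies in (2, 3); Newton's method refines it to λ ≈ 2.4428. p(16) = 215 and p(17) = -476 have opposite signs, so a root lies in (16, 17); Newton's method refines it to λ ≈ 16.3221. p(65) = -716 and p(66) = 2415 have opposite signs, so a root lies in (65, 66); Newton's method refines it to λ ≈ 65.2351. Check (Vieta): the three roots sum to 84, matching tr M = 84.
So the eigenvalues of A^T A are ≈ 2.4428, 16.3221, 65.2351 (all ≥ 0, as they must be for A^T A). The largest is λ_max ≈ 65.2351, hence ||A||_2 = sqrt(λ_max) ≈ 8.0768.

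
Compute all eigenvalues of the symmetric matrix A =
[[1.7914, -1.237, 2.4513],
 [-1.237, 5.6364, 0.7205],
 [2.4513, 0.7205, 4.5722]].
sigma(A) ≈ {0, 6} (6 with multiplicity 2)

A is real symmetric, so its spectrum consists of real eigenvalues. Expanding the characteristic polynomial of the displayed matrix gives
  det(λ I - A) = p(λ) = λ^3 + (-12)λ^2 + (36)λ + (-0.0016).
Solving p(λ) = 0 yields eigenvalues ≈ 0, 6, 6. (A is shown rounded to 4 decimals, so these recover the underlying integer eigenvalues to within that precision.)
Verification: the trace of A = 12 equals the sum of eigenvalues 12, and det(A) ≈ 0.0016 matches the eigenvalue product 0.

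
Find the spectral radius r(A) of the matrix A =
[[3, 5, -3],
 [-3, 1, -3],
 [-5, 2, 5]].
r(A) ≈ 8.2239

The eigenvalues of A are the roots of its characteristic polynomial. With M = A (coefficients from the trace, the sum of principal 2x2 minors, and det A):
  p(λ) = det(λ I - M) = λ^3 - 9λ^2 + 29λ - 186.
No integer candidate from the rational root theorem (±divisors of 186) is a root, so the roots are irrational. The cubic discriminant is Δ = -632075 < 0, so there is one real root and a complex-conjugate pair. p(8) = -18 and p(9) = 75 have opposite signs, so a root lies in (8, 9); Newton's method refines it to λ ≈ 8.2239. Dividing out (λ - (8.2239)) leaves approximately λ^2 - 0.7761λ + 22.6171. For λ^2 - 0.7761λ + 22.6171 the discriminant is -89.8661. It is negative, so the remaining roots are the complex-conjugate pair λ ≈ 0.3881 ± 4.7399i. Their product equals the constant term, so |λ|^2 ≈ 22.6171 and |λ| ≈ 4.7557.
Thus the eigenvalues (to 4 decimals) are 8.2239 (modulus 8.2239); 0.3881 ± 4.7399i (modulus 4.7557). The spectral radius is the largest modulus: r(A) ≈ 8.2239. (Cross-check: r(A) ≤ ||A||_2 ≈ 8.3237; equality holds whenever A is normal, though it can also hold for some non-normal A.)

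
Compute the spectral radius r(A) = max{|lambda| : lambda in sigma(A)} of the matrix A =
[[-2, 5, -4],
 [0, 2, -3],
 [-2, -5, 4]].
r(A) ≈ 7.8783

The eigenvalues of A are the roots of its characteristic polynomial. With M = A (coefficients from the trace, the sum of principal 2x2 minors, and det A):
  p(λ) = det(λ I - M) = λ^3 - 4λ^2 - 27λ - 28.
No integer candidate from the rational root theorem (±divisors of 28) is a root, so the roots are irrational. The cubic discriminant is Δ = 7628 > 0, so there are three distinct real roots. p(-3) = -10 and p(-2) = 2 have opposite signs, so a root lies in (-3, -2); Newton's method refines it to λ ≈ -2.3932. p(-2) = 2 and p(-1) = -6 have opposite signs, so a root lies in (-2, -1); Newton's method refines it to λ ≈ -1.4851. p(7) = -70 and p(8) = 12 have opposite signs, so a root lies in (7, 8); Newton's method refines it to λ ≈ 7.8783. Check (Vieta): the three roots sum to 4, matching tr M = 4.
Thus the eigenvalues (to 4 decimals) are -2.3932 (modulus 2.3932); -1.4851 (modulus 1.4851); 7.8783 (modulus 7.8783). The spectral radius is the largest modulus: r(A) ≈ 7.8783. (Cross-check: r(A) ≤ ||A||_2 ≈ 9.6931; equality holds whenever A is normal, though it can also hold for some non-normal A.)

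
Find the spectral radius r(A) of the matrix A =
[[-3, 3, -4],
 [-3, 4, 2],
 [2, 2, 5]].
r(A) ≈ 6.5872

The eigenvalues of A are the roots of its characteristic polynomial. With M = A (coefficients from the trace, the sum of principal 2x2 minors, and det A):
  p(λ) = det(λ I - M) = λ^3 - 6λ^2 + 6λ - 65.
No integer candidate from the rational root theorem (±divisors of 65) is a root, so the roots are irrational. The cubic discriminant is Δ = -127683 < 0, so there is one real root and a complex-conjugate pair. p(6) = -29 and p(7) = 26 have opposite signs, so a root lies in (6, 7); Newton's method refines it to λ ≈ 6.5872. Dividing out (λ - (6.5872)) leaves approximately λ^2 + 0.5872λ + 9.8677. For λ^2 + 0.5872λ + 9.8677 the discriminant is -39.126. It is negative, so the remaining roots are the complex-conjugate pair λ ≈ -0.2936 ± 3.1275i. Their product equals the constant term, so |λ|^2 ≈ 9.8677 and |λ| ≈ 3.1413.
Thus the eigenvalues (to 4 decimals) are 6.5872 (modulus 6.5872); -0.2936 ± 3.1275i (modulus 3.1413). The spectral radius is the largest modulus: r(A) ≈ 6.5872. (Cross-check: r(A) ≤ ||A||_2 ≈ 7.3183; equality holds whenever A is normal, though it can also hold for some non-normal A.)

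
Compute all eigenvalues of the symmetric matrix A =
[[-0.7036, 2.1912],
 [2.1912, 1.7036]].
sigma(A) ≈ {-2, 3}

A is real symmetric, so its spectrum consists of real eigenvalues. Expanding the characteristic polynomial of the displayed matrix gives
  det(λ I - A) = p(λ) = λ^2 + (-1)λ + (-6).
Solving p(λ) = 0 yields eigenvalues ≈ -2, 3. (A is shown rounded to 4 decimals, so these recover the underlying integer eigenvalues to within that precision.)
Verification: the trace of A = 1 equals the sum of eigenvalues 1, and det(A) ≈ -6.0000 matches the eigenvalue product -6.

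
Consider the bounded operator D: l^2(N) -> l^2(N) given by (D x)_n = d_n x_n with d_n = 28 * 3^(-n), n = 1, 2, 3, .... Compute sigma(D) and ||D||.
sigma(D) = {28 * 3^(-n) : n ≥ 1} ∪ {0}; ||D|| = 28/3

A bounded diagonal operator on l^2 with diagonal entries d_n has spectrum equal to the closure of {d_n : n ≥ 1}: every d_n is an eigenvalue (with eigenvector e_n), so {d_n} ⊂ sigma(D); the spectrum is closed, so its closure is too; and for lambda not in the closure, (D - lambda I) has bounded inverse (the diagonal entries 1/(d_n - lambda) are bounded). For our sequence d_n = 28 * 3^(-n), n = 1, 2, 3, ...:
  - {d_n} = {28 * 3^(-n) : n ≥ 1}; the only limit point is 0
  - closure = {28 * 3^(-n) : n ≥ 1} ∪ {0}
For the norm: a diagonal operator has ||D|| = sup_n |d_n|. Here d_n = 28 * 3^(-n) is positive and decreasing, so sup_n |d_n| = d_1 = 28/3. So ||D|| = 28/3.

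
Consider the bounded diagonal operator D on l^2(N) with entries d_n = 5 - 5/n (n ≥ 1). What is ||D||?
||D|| = 5

For a diagonal operator on l^2 with entries d_n, ||D|| = sup_n |d_n|. Here d_1 = 0, d_2 = 5/2, ..., and d_n = 5 - 5/n increases monotonically toward 5. All terms lie in [0, 5), so |d_n| = d_n and the supremum is the limit 5, which is not attained by any individual d_n. Hence ||D|| = 5.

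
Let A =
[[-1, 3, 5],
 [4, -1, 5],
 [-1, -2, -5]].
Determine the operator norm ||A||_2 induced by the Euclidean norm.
||A||_2 ≈ 9.2583 (= sqrt(largest eigenvalue of A^T A))

||A||_2 = sigma_max(A) = sqrt(lambda_max(A^T A)). Form the symmetric matrix M = A^T A =
[[18, -5, 20],
 [-5, 14, 20],
 [20, 20, 75]].
Its characteristic polynomial (trace, sum of principal 2x2 minors, determinant of M give the coefficients) is
  p(λ) = det(λ I - M) = λ^3 - 107λ^2 + 1827λ - 225.
No integer candidate from the rational root theorem (±divisors of 225) is a root, so the roots are irrational. The cubic discriminant is Δ = 13510188864 > 0, so there are three distinct real roots. p(0) = -225 and p(1) = 1496 have opposite signs, so a root lies in (0, 1); Newton's method refines it to λ ≈ 0.1241. p(21) = 216 and p(22) = -1171 have opposite signs, so a root lies in (21, 22); Newton's method refines it to λ ≈ 21.1599. p(85) = -3880 and p(86) = 1581 have opposite signs, so a root lies in (85, 86); Newton's method refines it to λ ≈ 85.7161. Check (Vieta): the three roots sum to 107, matching tr M = 107.
So the eigenvalues of A^T A are ≈ 0.1241, 21.1599, 85.7161 (all ≥ 0, as they must be for A^T A). The largest is λ_max ≈ 85.7161, hence ||A||_2 = sqrt(λ_max) ≈ 9.2583.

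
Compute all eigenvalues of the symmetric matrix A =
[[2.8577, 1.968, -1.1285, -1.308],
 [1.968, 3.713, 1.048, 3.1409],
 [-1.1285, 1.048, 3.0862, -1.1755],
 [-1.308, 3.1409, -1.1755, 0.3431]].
sigma(A) ≈ {-3, 3, 4, 6}

A is real symmetric, so its spectrum consists of real eigenvalues. Expanding the characteristic polynomial of the displayed matrix gives
  det(λ I - A) = p(λ) = λ^4 + (-10)λ^3 + (15)λ^2 + (90.0023)λ + (-216.0044).
Solving p(λ) = 0 yields eigenvalues ≈ -3, 3, 4, 6. (A is shown rounded to 4 decimals, so these recover the underlying integer eigenvalues to within that precision.)
Verification: the trace of A = 10 equals the sum of eigenvalues 10, and det(A) ≈ -216.0044 matches the eigenvalue product -216.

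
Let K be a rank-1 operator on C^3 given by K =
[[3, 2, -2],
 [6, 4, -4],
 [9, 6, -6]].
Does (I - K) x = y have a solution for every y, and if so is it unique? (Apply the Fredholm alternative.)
(I - K) is singular (det(I - K) = 0, i.e. 1 ∈ sigma(K)). (I - K) x = y is solvable iff y ⊥ ker((I - K)^*) = span{(3, 2, -2)}, i.e. iff 3y_1 + 2y_2 - 2y_3 = 0. When solvable, the solutions are x = y + c·(1, 2, 3), c arbitrary (ker(I - K) = span{(1, 2, 3)}, dimension 1).

K has rank 1, so it is an outer product K = u v^T: every row of K is a multiple of one row vector. Reading off the entries, u = (1, 2, 3) and v = (3, 2, -2) (row i of K equals u_i·v^T). A rank-one matrix u v^T satisfies K u = u (v·u) and kills the (2)-dimensional subspace v^⊥, so its characteristic polynomial is lambda^2 (lambda - v·u) with v·u = tr K = 1. Hence the eigenvalues of I - K are 1 (multiplicity 2) and 1 - (1) = 0, so det(I - K) = 0. (Direct check: I - K =
[[-2, -2, 2],
 [-6, -3, 4],
 [-9, -6, 7]]
has determinant 0.) So 1 is an eigenvalue of K and (I - K) is not invertible. The finite-dimensional Fredholm alternative says: either (I - K) is invertible, or ker(I - K) ≠ {0} and then range(I - K) = ker((I - K)^*)^⊥, with dim ker(I - K) = dim ker((I - K)^*). We are in the second case, so we need both kernels. Kernel of I - K: (I - K) u = u - u (v·u) = u - u = 0, so ker(I - K) = span{u} = span{(1, 2, 3)} (it is exactly 1-dimensional because rank(I - K) = 2). Kernel of the adjoint: K is real, so (I - K)^* = I - K^T = I - v u^T, and (I - v u^T) v = v - v (u·v) = 0; hence ker((I - K)^*) = span{v} = span{(3, 2, -2)}. Therefore (I - K) x = y is solvable iff <y, v> = 0, i.e. iff 3y_1 + 2y_2 - 2y_3 = 0. When this holds, K y = u (v·y) = 0, so (I - K) y = y and x = y is a particular solution; the full solution set is the line x = y + c·u = y + c·(1, 2, 3), c ∈ C.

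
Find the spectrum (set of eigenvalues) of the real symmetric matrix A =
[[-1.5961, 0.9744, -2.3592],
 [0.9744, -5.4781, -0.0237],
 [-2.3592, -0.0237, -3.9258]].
sigma(A) ≈ {-6, -5, 0}

A is real symmetric, so its spectrum consists of real eigenvalues. Expanding the characteristic polynomial of the displayed matrix gives
  det(λ I - A) = p(λ) = λ^3 + (11)λ^2 + (30)λ + (-0.0018).
Solving p(λ) = 0 yields eigenvalues ≈ -6, -5, 0. (A is shown rounded to 4 decimals, so these recover the underlying integer eigenvalues to within that precision.)
Verification: the trace of A = -11 equals the sum of eigenvalues -11, and det(A) ≈ 0.0018 matches the eigenvalue product 0.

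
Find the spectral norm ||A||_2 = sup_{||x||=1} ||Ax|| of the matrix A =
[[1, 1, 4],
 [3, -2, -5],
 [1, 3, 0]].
||A||_2 ≈ 7.0717 (= sqrt(largest eigenvalue of A^T A))

||A||_2 = sigma_max(A) = sqrt(lambda_max(A^T A)). Form the symmetric matrix M = A^T A =
[[11, -2, -11],
 [-2, 14, 14],
 [-11, 14, 41]].
Its characteristic polynomial (trace, sum of principal 2x2 minors, determinant of M give the coefficients) is
  p(λ) = det(λ I - M) = λ^3 - 66λ^2 + 858λ - 2916.
No integer candidate from the rational root theorem (±divisors of 2916) is a root, so the roots are irrational. The cubic discriminant is Δ = 69570144 > 0, so there are three distinct real roots. p(5) = -151 and p(6) = 72 have opposite signs, so a root lies in (5, 6); Newton's method refines it to λ ≈ 5.6253. p(10) = 64 and p(11) = -133 have opposite signs, so a root lies in (10, 11); Newton's method refines it to λ ≈ 10.3657. p(50) = -16 and p(51) = 1827 have opposite signs, so a root lies in (50, 51); Newton's method refines it to λ ≈ 50.0091. Check (Vieta): the three roots sum to 66, matching tr M = 66.
So the eigenvalues of A^T A are ≈ 5.6253, 10.3657, 50.0091 (all ≥ 0, as they must be for A^T A). The largest is λ_max ≈ 50.0091, hence ||A||_2 = sqrt(λ_max) ≈ 7.0717.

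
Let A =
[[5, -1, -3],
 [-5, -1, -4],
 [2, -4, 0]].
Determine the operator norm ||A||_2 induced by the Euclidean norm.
||A||_2 ≈ 7.4899 (= sqrt(largest eigenvalue of A^T A))

||A||_2 = sigma_max(A) = sqrt(lambda_max(A^T A)). Form the symmetric matrix M = A^T A =
[[54, -8, 5],
 [-8, 18, 7],
 [5, 7, 25]].
Its characteristic polynomial (trace, sum of principal 2x2 minors, determinant of M give the coefficients) is
  p(λ) = det(λ I - M) = λ^3 - 97λ^2 + 2634λ - 19044.
No integer candidate from the rational root theorem (±divisors of 19044) is a root, so the roots are irrational. The cubic discriminant is Δ = 447619284 > 0, so there are three distinct real roots. p(11) = -476 and p(12) = 324 have opposite signs, so a root lies in (11, 12); Newton's method refines it to λ ≈ 11.5759. p(29) = 154 and p(30) = -324 have opposite signs, so a root lies in (29, 30); Newton's method refines it to λ ≈ 29.3262. p(56) = -116 and p(57) = 1134 have opposite signs, so a root lies in (56, 57); Newton's method refines it to λ ≈ 56.0979. Check (Vieta): the three roots sum to 97, matching tr M = 97.
So the eigenvalues of A^T A are ≈ 11.5759, 29.3262, 56.0979 (all ≥ 0, as they must be for A^T A). The largest is λ_max ≈ 56.0979, hence ||A||_2 = sqrt(λ_max) ≈ 7.4899.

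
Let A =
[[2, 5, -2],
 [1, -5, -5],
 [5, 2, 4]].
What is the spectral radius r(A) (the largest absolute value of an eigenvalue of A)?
r(A) ≈ 6.0786

The eigenvalues of A are the roots of its characteristic polynomial. With M = A (coefficients from the trace, the sum of principal 2x2 minors, and det A):
  p(λ) = det(λ I - M) = λ^3 - λ^2 - 7λ + 219.
No integer candidate from the rational root theorem (±divisors of 219) is a root, so the roots are irrational. The cubic discriminant is Δ = -1265056 < 0, so there is one real root and a complex-conjugate pair. p(-7) = -124 and p(-6) = 9 have opposite signs, so a root lies in (-7, -6); Newton's method refines it to λ ≈ -6.0786. Dividing out (λ - (-6.0786)) leaves approximately λ^2 - 7.0786λ + 36.028. For λ^2 - 7.0786λ + 36.028 the discriminant is -94.0054. It is negative, so the remaining roots are the complex-conjugate pair λ ≈ 3.5393 ± 4.8478i. Their product equals the constant term, so |λ|^2 ≈ 36.028 and |λ| ≈ 6.0023.
Thus the eigenvalues (to 4 decimals) are -6.0786 (modulus 6.0786); 3.5393 ± 4.8478i (modulus 6.0023). The spectral radius is the largest modulus: r(A) ≈ 6.0786. (Cross-check: r(A) ≤ ||A||_2 ≈ 8.9363; equality holds whenever A is normal, though it can also hold for some non-normal A.)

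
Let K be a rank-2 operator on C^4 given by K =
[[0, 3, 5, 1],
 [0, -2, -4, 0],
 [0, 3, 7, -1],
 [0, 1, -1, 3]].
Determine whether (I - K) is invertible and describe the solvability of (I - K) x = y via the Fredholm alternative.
(I - K) is invertible (det(I - K) = 5 ≠ 0), so for every y in C^4 the equation (I - K) x = y has a unique solution.

K has rank 2 and factors as K = U V^T = u1 v1^T + u2 v2^T with u1 = (2, -1, 1, 2), v1 = (0, 0, -2, 2), u2 = (3, -2, 3, 1), v2 = (0, 1, 3, -1) (multiplying out reproduces the displayed K). The nonzero eigenvalues of U V^T coincide with those of the 2 x 2 matrix G = V^T U = [[v1·u1, v1·u2], [v2·u1, v2·u2]] = [[2, -4], [0, 6]], and by the Sylvester determinant identity det(I_4 - U V^T) = det(I_2 - V^T U) = det([[-1, 4], [0, -5]]) = (-1)(-5) - (4)(0) = 5. (Direct check: I - K =
[[1, -3, -5, -1],
 [0, 3, 4, 0],
 [0, -3, -6, 1],
 [0, -1, 1, -2]]
has determinant 5.) The finite-dimensional Fredholm alternative says: either (I - K) is invertible, or ker(I - K) ≠ {0} and then range(I - K) = ker((I - K)^*)^⊥, with dim ker(I - K) = dim ker((I - K)^*). Since det(I - K) ≠ 0, 1 is not an eigenvalue of K and ker(I - K) = {0}, so we are in the first case: for every y there is a unique x = (I - K)^(-1) y. (Explicitly, by the Woodbury identity, (I - U V^T)^(-1) = I + U (I_2 - G)^(-1) V^T.)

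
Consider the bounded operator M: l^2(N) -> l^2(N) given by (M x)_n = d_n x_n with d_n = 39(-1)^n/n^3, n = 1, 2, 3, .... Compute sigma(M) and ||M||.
sigma(M) = {39(-1)^n/n^3 : n ≥ 1} ∪ {0}; ||M|| = 39

A bounded diagonal operator on l^2 with diagonal entries d_n has spectrum equal to the closure of {d_n : n ≥ 1}: every d_n is an eigenvalue (with eigenvector e_n), so {d_n} ⊂ sigma(M); the spectrum is closed, so its closure is too; and for lambda not in the closure, (M - lambda I) has bounded inverse (the diagonal entries 1/(d_n - lambda) are bounded). For our sequence d_n = 39(-1)^n/n^3, n = 1, 2, 3, ...:
  - {d_n} = {39(-1)^n/n^3 : n ≥ 1}; the only limit point is 0
  - closure = {39(-1)^n/n^3 : n ≥ 1} ∪ {0}
For the norm: a diagonal operator has ||M|| = sup_n |d_n|. Here |d_n| = 39/n^3 is decreasing, so sup_n |d_n| = |d_1| = 39. So ||M|| = 39.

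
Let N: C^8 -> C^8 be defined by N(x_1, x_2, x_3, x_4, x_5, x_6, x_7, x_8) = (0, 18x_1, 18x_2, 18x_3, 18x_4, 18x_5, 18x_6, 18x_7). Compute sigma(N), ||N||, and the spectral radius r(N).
sigma(N) = {0}; ||N|| = 18; r(N) = 0. (N is nilpotent with N^8 = 0.)

On C^8, N is a strictly lower-triangular matrix with 18 on the subdiagonal and zeros elsewhere, so its characteristic polynomial is lambda^8 and every eigenvalue is 0: sigma(N) = {0}. For the operator norm, N e_i = 18e_{i+1} for i = 1, ..., 7 and N e_8 = 0, so the singular values of N are 18 (with multiplicity 7) and 0; hence ||N|| = 18. The spectral radius r(N) = max|lambda| = 0. Note ||N|| > r(N) — characteristic of non-normal nilpotent operators. Indeed N^8 = 0.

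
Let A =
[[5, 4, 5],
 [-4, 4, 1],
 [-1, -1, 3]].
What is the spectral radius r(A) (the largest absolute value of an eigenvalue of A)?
r(A) ≈ 6.0673

The eigenvalues of A are the roots of its characteristic polynomial. With M = A (coefficients from the trace, the sum of principal 2x2 minors, and det A):
  p(λ) = det(λ I - M) = λ^3 - 12λ^2 + 69λ - 149.
No integer candidate from the rational root theorem (±divisors of 149) is a root, so the roots are irrational. The cubic discriminant is Δ = -37071 < 0, so there is one real root and a complex-conjugate pair. p(4) = -1 and p(5) = 21 have opposite signs, so a root lies in (4, 5); Newton's method refines it to λ ≈ 4.0476. Dividing out (λ - (4.0476)) leaves approximately λ^2 - 7.9524λ + 36.8118. For λ^2 - 7.9524λ + 36.8118 the discriminant is -84.0068. It is negative, so the remaining roots are the complex-conjugate pair λ ≈ 3.9762 ± 4.5828i. Their product equals the constant term, so |λ|^2 ≈ 36.8118 and |λ| ≈ 6.0673.
Thus the eigenvalues (to 4 decimals) are 4.0476 (modulus 4.0476); 3.9762 ± 4.5828i (modulus 6.0673). The spectral radius is the largest modulus: r(A) ≈ 6.0673. (Cross-check: r(A) ≤ ||A||_2 ≈ 8.1669; equality holds whenever A is normal, though it can also hold for some non-normal A.)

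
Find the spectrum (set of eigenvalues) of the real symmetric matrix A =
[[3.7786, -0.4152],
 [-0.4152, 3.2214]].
sigma(A) ≈ {3, 4}

A is real symmetric, so its spectrum consists of real eigenvalues. Expanding the characteristic polynomial of the displayed matrix gives
  det(λ I - A) = p(λ) = λ^2 + (-7)λ + (12).
Solving p(λ) = 0 yields eigenvalues ≈ 3, 4. (A is shown rounded to 4 decimals, so these recover the underlying integer eigenvalues to within that precision.)
Verification: the trace of A = 7 equals the sum of eigenvalues 7, and det(A) ≈ 12.0000 matches the eigenvalue product 12.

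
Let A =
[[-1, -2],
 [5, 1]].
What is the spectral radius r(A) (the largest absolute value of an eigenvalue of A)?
r(A) = 3

The eigenvalues of A are the roots of its characteristic polynomial. With M = A (coefficients from the trace and determinant):
  p(λ) = det(λ I - M) = λ^2 + 9.
For λ^2 + 9 the discriminant is -36. It is negative, so the roots are the complex-conjugate pair λ = 0 ± (sqrt(36)/2) i ≈ 0 ± 3i. For a conjugate pair the product of the roots equals the constant term, so |λ|^2 = 9 and |λ| = sqrt(9) = 3.
Thus the eigenvalues (to 4 decimals) are 0 ± 3i (modulus 3). The spectral radius is the largest modulus: r(A) = 3. (Cross-check: r(A) ≤ ||A||_2 ≈ 5.3028; equality holds whenever A is normal, though it can also hold for some non-normal A.)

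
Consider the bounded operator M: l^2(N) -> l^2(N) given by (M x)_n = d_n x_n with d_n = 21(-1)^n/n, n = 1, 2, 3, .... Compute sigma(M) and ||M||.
sigma(M) = {21(-1)^n/n : n ≥ 1} ∪ {0}; ||M|| = 21

A bounded diagonal operator on l^2 with diagonal entries d_n has spectrum equal to the closure of {d_n : n ≥ 1}: every d_n is an eigenvalue (with eigenvector e_n), so {d_n} ⊂ sigma(M); the spectrum is closed, so its closure is too; and for lambda not in the closure, (M - lambda I) has bounded inverse (the diagonal entries 1/(d_n - lambda) are bounded). For our sequence d_n = 21(-1)^n/n, n = 1, 2, 3, ...:
  - {d_n} = {21(-1)^n/n : n ≥ 1}; the only limit point is 0
  - closure = {21(-1)^n/n : n ≥ 1} ∪ {0}
For the norm: a diagonal operator has ||M|| = sup_n |d_n|. Here |d_n| = 21/n is decreasing, so sup_n |d_n| = |d_1| = 21. So ||M|| = 21.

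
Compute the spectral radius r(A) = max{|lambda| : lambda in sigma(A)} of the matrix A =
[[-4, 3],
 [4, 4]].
r(A) = sqrt(112)/2 ≈ 5.2915

The eigenvalues of A are the roots of its characteristic polynomial. With M = A (coefficients from the trace and determinant):
  p(λ) = det(λ I - M) = λ^2 - 28.
For λ^2 - 28 the discriminant is 112. It is nonnegative but not a perfect square, so the roots are real and irrational: λ = ± sqrt(112)/2 ≈ 5.2915, -5.2915.
Thus the eigenvalues (to 4 decimals) are 5.2915 (modulus 5.2915); -5.2915 (modulus 5.2915). The spectral radius is the largest modulus: r(A) = sqrt(112)/2 ≈ 5.2915. (Cross-check: r(A) ≤ ||A||_2 ≈ 5.8151; equality holds whenever A is normal, though it can also hold for some non-normal A.)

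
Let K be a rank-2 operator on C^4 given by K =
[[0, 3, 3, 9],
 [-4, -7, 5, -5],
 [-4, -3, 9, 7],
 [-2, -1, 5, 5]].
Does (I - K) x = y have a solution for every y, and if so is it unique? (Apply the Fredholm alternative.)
(I - K) is invertible (det(I - K) = -42 ≠ 0), so for every y in C^4 the equation (I - K) x = y has a unique solution.

K has rank 2 and factors as K = U V^T = u1 v1^T + u2 v2^T with u1 = (0, -2, -2, -1), v1 = (2, 3, -3, 1), u2 = (-3, 1, -3, -2), v2 = (0, -1, -1, -3) (multiplying out reproduces the displayed K). The nonzero eigenvalues of U V^T coincide with those of the 2 x 2 matrix G = V^T U = [[v1·u1, v1·u2], [v2·u1, v2·u2]] = [[-1, 4], [7, 8]], and by the Sylvester determinant identity det(I_4 - U V^T) = det(I_2 - V^T U) = det([[2, -4], [-7, -7]]) = (2)(-7) - (-4)(-7) = -42. (Direct check: I - K =
[[1, -3, -3, -9],
 [4, 8, -5, 5],
 [4, 3, -8, -7],
 [2, 1, -5, -4]]
has determinant -42.) The finite-dimensional Fredholm alternative says: either (I - K) is invertible, or ker(I - K) ≠ {0} and then range(I - K) = ker((I - K)^*)^⊥, with dim ker(I - K) = dim ker((I - K)^*). Since det(I - K) ≠ 0, 1 is not an eigenvalue of K and ker(I - K) = {0}, so we are in the first case: for every y there is a unique x = (I - K)^(-1) y. (Explicitly, by the Woodbury identity, (I - U V^T)^(-1) = I + U (I_2 - G)^(-1) V^T.)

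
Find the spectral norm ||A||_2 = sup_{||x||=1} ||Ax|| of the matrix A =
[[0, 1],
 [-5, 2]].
||A||_2 = sqrt((30 + sqrt(800))/2) ≈ 5.3983 (= sqrt(largest eigenvalue of A^T A))

||A||_2 = sigma_max(A) = sqrt(lambda_max(A^T A)). Form the symmetric matrix M = A^T A =
[[25, -10],
 [-10, 5]].
Its characteristic polynomial (trace, determinant of M give the coefficients) is
  p(λ) = det(λ I - M) = λ^2 - 30λ + 25.
For λ^2 - 30λ + 25 the discriminant is 800. It is nonnegative but not a perfect square, so the roots are real and irrational: λ = (30 ± sqrt(800))/2 ≈ 29.1421, 0.8579.
So the eigenvalues of A^T A are ≈ 0.8579, 29.1421 (all ≥ 0, as they must be for A^T A). The largest is λ_max = (30 + sqrt(800))/2 ≈ 29.1421, hence ||A||_2 = sqrt(λ_max) = sqrt((30 + sqrt(800))/2) ≈ 5.3983.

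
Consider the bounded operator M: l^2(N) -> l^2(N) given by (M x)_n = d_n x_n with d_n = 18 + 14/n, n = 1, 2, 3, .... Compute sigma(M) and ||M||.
sigma(M) = {18 + 14/n : n ≥ 1} ∪ {18}; ||M|| = 32

A bounded diagonal operator on l^2 with diagonal entries d_n has spectrum equal to the closure of {d_n : n ≥ 1}: every d_n is an eigenvalue (with eigenvector e_n), so {d_n} ⊂ sigma(M); the spectrum is closed, so its closure is too; and for lambda not in the closure, (M - lambda I) has bounded inverse (the diagonal entries 1/(d_n - lambda) are bounded). For our sequence d_n = 18 + 14/n, n = 1, 2, 3, ...:
  - {d_n} = {18 + 14/n : n ≥ 1}; the only limit point is 18
  - closure = {18 + 14/n : n ≥ 1} ∪ {18}
For the norm: a diagonal operator has ||M|| = sup_n |d_n|. Here d_n = 18 + 14/n is positive and decreasing, so sup_n |d_n| = d_1 = 18 + 14 = 32. So ||M|| = 32.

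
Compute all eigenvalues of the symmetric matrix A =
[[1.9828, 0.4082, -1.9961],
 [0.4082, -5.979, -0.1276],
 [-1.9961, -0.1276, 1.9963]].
sigma(A) ≈ {-6, 0, 4}

A is real symmetric, so its spectrum consists of real eigenvalues. Expanding the characteristic polynomial of the displayed matrix gives
  det(λ I - A) = p(λ) = λ^3 + (2)λ^2 + (-24)λ + (0).
Solving p(λ) = 0 yields eigenvalues ≈ -6, 0, 4. (A is shown rounded to 4 decimals, so these recover the underlying integer eigenvalues to within that precision.)
Verification: the trace of A = -2 equals the sum of eigenvalues -2, and det(A) ≈ -0.0006 matches the eigenvalue product 0.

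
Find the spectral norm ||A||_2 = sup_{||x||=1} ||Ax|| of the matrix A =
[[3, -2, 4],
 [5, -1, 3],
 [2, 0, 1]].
||A||_2 ≈ 8.0976 (= sqrt(largest eigenvalue of A^T A))

||A||_2 = sigma_max(A) = sqrt(lambda_max(A^T A)). Form the symmetric matrix M = A^T A =
[[38, -11, 29],
 [-11, 5, -11],
 [29, -11, 26]].
Its characteristic polynomial (trace, sum of principal 2x2 minors, determinant of M give the coefficients) is
  p(λ) = det(λ I - M) = λ^3 - 69λ^2 + 225λ - 9.
No integer candidate from the rational root theorem (±divisors of 9) is a root, so the roots are irrational. The cubic discriminant is Δ = 186149664 > 0, so there are three distinct real roots. p(0) = -9 and p(1) = 148 have opposite signs, so a root lies in (0, 1); Newton's method refines it to λ ≈ 0.0405. p(3) = 72 and p(4) = -149 have opposite signs, so a root lies in (3, 4); Newton's method refines it to λ ≈ 3.3888. p(65) = -2284 and p(66) = 1773 have opposite signs, so a root lies in (65, 66); Newton's method refines it to λ ≈ 65.5707. Check (Vieta): the three roots sum to 69, matching tr M = 69.
So the eigenvalues of A^T A are ≈ 0.0405, 3.3888, 65.5707 (all ≥ 0, as they must be for A^T A). The largest is λ_max ≈ 65.5707, hence ||A||_2 = sqrt(λ_max) ≈ 8.0976.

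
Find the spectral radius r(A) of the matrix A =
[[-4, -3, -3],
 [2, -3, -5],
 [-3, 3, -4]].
r(A) = 7

The eigenvalues of A are the roots of its characteristic polynomial. With M = A (coefficients from the trace, the sum of principal 2x2 minors, and det A):
  p(λ) = det(λ I - M) = λ^3 + 11λ^2 + 52λ + 168.
By the rational root theorem any rational root is an integer divisor of 168. Testing λ = -7: p(-7) = -343 + 539 - 364 + 168 = 0, so λ = -7 is a root. Dividing out (λ + 7) leaves p(λ) = (λ + 7)(λ^2 + 4λ + 24). For λ^2 + 4λ + 24 the discriminant is -80. It is negative, so the roots are the complex-conjugate pair λ = -2 ± (sqrt(80)/2) i ≈ -2 ± 4.4721i. For a conjugate pair the product of the roots equals the constant term, so |λ|^2 = 24 and |λ| = sqrt(24) ≈ 4.899.
Thus the eigenvalues (to 4 decimals) are -2 ± 4.4721i (modulus 4.899); -7 (modulus 7). The spectral radius is the largest modulus: r(A) = 7. (Cross-check: r(A) ≤ ||A||_2 ≈ 7.7352; equality holds whenever A is normal, though it can also hold for some non-normal A.)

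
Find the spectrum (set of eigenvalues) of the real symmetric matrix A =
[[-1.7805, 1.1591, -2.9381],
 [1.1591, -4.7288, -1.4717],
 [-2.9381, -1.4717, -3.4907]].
sigma(A) ≈ {-6, -5, 1}

A is real symmetric, so its spectrum consists of real eigenvalues. Expanding the characteristic polynomial of the displayed matrix gives
  det(λ I - A) = p(λ) = λ^3 + (10)λ^2 + (19)λ + (-30).
Solving p(λ) = 0 yields eigenvalues ≈ -6, -5, 1. (A is shown rounded to 4 decimals, so these recover the underlying integer eigenvalues to within that precision.)
Verification: the trace of A = -10 equals the sum of eigenvalues -10, and det(A) ≈ 30.0007 matches the eigenvalue product 30.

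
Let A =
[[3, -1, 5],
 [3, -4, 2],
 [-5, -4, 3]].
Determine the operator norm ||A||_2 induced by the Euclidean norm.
||A||_2 ≈ 7.7908 (= sqrt(largest eigenvalue of A^T A))

||A||_2 = sigma_max(A) = sqrt(lambda_max(A^T A)). Form the symmetric matrix M = A^T A =
[[43, 5, 6],
 [5, 33, -25],
 [6, -25, 38]].
Its characteristic polynomial (trace, sum of principal 2x2 minors, determinant of M give the coefficients) is
  p(λ) = det(λ I - M) = λ^3 - 114λ^2 + 3621λ - 23409.
No integer candidate from the rational root theorem (±divisors of 23409) is a root, so the roots are irrational. The cubic discriminant is Δ = 904235049 > 0, so there are three distinct real roots. p(8) = -1225 and p(9) = 675 have opposite signs, so a root lies in (8, 9); Newton's method refines it to λ ≈ 8.6339. p(44) = 395 and p(45) = -189 have opposite signs, so a root lies in (44, 45); Newton's method refines it to λ ≈ 44.6689. p(60) = -549 and p(61) = 259 have opposite signs, so a root lies in (60, 61); Newton's method refines it to λ ≈ 60.6971. Check (Vieta): the three roots sum to 114, matching tr M = 114.
So the eigenvalues of A^T A are ≈ 8.6339, 44.6689, 60.6971 (all ≥ 0, as they must be for A^T A). The largest is λ_max ≈ 60.6971, hence ||A||_2 = sqrt(λ_max) ≈ 7.7908.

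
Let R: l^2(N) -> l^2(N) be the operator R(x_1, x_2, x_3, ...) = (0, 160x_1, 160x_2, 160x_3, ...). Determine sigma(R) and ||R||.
sigma(R) = closed disk {z in C : |z| ≤ 160}; ||R|| = 160

Note R = 160·U where U is the unit right shift (U x)_k = x_{k-1} (with x_0 := 0); so ||R|| = 160||U|| and sigma(R) = 160·sigma(U). ||R x||^2 = sum_{k≥1} |160x_k|^2 = 25600||x||^2, so ||R|| = 160 and sigma(R) ⊂ {|z| ≤ 160}. For any |lambda| < 160, the equation (R - lambda I) x = 0 forces x_1 = 0, then 160x_k = lambda x_{k+1} ⇒ x = 0, so R has no eigenvalues. But (R - lambda I) is not surjective for |lambda| < 160: solving (R - lambda I) x = e_1 would require x_n proportional to (lambda/160)^(-n), which is not in l^2. So every |lambda| < 160 lies in the residual spectrum. The boundary |lambda| = 160 is in the approximate point spectrum (the spectrum is closed). Hence sigma(R) is the closed disk of radius 160.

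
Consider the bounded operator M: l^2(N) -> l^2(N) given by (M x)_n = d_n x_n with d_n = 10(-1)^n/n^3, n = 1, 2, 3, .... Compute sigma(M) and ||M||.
sigma(M) = {10(-1)^n/n^3 : n ≥ 1} ∪ {0}; ||M|| = 10

A bounded diagonal operator on l^2 with diagonal entries d_n has spectrum equal to the closure of {d_n : n ≥ 1}: every d_n is an eigenvalue (with eigenvector e_n), so {d_n} ⊂ sigma(M); the spectrum is closed, so its closure is too; and for lambda not in the closure, (M - lambda I) has bounded inverse (the diagonal entries 1/(d_n - lambda) are bounded). For our sequence d_n = 10(-1)^n/n^3, n = 1, 2, 3, ...:
  - {d_n} = {10(-1)^n/n^3 : n ≥ 1}; the only limit point is 0
  - closure = {10(-1)^n/n^3 : n ≥ 1} ∪ {0}
For the norm: a diagonal operator has ||M|| = sup_n |d_n|. Here |d_n| = 10/n^3 is decreasing, so sup_n |d_n| = |d_1| = 10. So ||M|| = 10.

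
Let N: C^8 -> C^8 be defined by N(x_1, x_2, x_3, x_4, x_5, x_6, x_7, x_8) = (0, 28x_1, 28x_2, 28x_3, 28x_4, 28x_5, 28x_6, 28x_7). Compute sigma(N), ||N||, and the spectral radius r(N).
sigma(N) = {0}; ||N|| = 28; r(N) = 0. (N is nilpotent with N^8 = 0.)

On C^8, N is a strictly lower-triangular matrix with 28 on the subdiagonal and zeros elsewhere, so its characteristic polynomial is lambda^8 and every eigenvalue is 0: sigma(N) = {0}. For the operator norm, N e_i = 28e_{i+1} for i = 1, ..., 7 and N e_8 = 0, so the singular values of N are 28 (with multiplicity 7) and 0; hence ||N|| = 28. The spectral radius r(N) = max|lambda| = 0. Note ||N|| > r(N) — characteristic of non-normal nilpotent operators. Indeed N^8 = 0.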